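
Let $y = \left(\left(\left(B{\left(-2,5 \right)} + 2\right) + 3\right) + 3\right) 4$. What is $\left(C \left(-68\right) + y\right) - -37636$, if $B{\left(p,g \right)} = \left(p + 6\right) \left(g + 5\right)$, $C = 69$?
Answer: $33136$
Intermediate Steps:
$B{\left(p,g \right)} = \left(5 + g\right) \left(6 + p\right)$ ($B{\left(p,g \right)} = \left(6 + p\right) \left(5 + g\right) = \left(5 + g\right) \left(6 + p\right)$)
$y = 192$ ($y = \left(\left(\left(\left(30 + 5 \left(-2\right) + 6 \cdot 5 + 5 \left(-2\right)\right) + 2\right) + 3\right) + 3\right) 4 = \left(\left(\left(\left(30 - 10 + 30 - 10\right) + 2\right) + 3\right) + 3\right) 4 = \left(\left(\left(40 + 2\right) + 3\right) + 3\right) 4 = \left(\left(42 + 3\right) + 3\right) 4 = \left(45 + 3\right) 4 = 48 \cdot 4 = 192$)
$\left(C \left(-68\right) + y\right) - -37636 = \left(69 \left(-68\right) + 192\right) - -37636 = \left(-4692 + 192\right) + 37636 = -4500 + 37636 = 33136$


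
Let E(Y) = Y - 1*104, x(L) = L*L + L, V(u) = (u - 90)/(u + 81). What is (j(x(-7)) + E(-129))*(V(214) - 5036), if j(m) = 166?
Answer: 99528232/295 ≈ 3.3738e+5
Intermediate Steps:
V(u) = (-90 + u)/(81 + u)
x(L) = L + L² (x(L) = L² + L = L + L²)
E(Y) = -104 + Y (E(Y) = Y - 104 = -104 + Y)
(j(x(-7)) + E(-129))*(V(214) - 5036) = (166 + (-104 - 129))*((-90 + 214)/(81 + 214) - 5036) = (166 - 233)*(124/295 - 5036) = -67*((1/295)*124 - 5036) = -67*(124/295 - 5036) = -67*(-1485496/295) = 99528232/295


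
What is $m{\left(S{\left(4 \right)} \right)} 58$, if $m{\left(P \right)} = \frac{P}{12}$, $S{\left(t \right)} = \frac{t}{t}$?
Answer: $\frac{29}{6} \approx 4.8333$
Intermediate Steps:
$S{\left(t \right)} = 1$
$m{\left(P \right)} = \frac{P}{12}$ ($m{\left(P \right)} = P \frac{1}{12} = \frac{P}{12}$)
$m{\left(S{\left(4 \right)} \right)} 58 = \frac{1}{12} \cdot 1 \cdot 58 = \frac{1}{12} \cdot 58 = \frac{29}{6}$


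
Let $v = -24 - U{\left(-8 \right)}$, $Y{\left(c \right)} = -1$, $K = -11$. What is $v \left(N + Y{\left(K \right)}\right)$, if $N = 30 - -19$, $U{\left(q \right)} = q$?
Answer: $-768$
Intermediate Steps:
$N = 49$ ($N = 30 + 19 = 49$)
$v = -16$ ($v = -24 - -8 = -24 + 8 = -16$)
$v \left(N + Y{\left(K \right)}\right) = - 16 \left(49 - 1\right) = \left(-16\right) 48 = -768$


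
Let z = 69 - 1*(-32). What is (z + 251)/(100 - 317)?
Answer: -352/217 ≈ -1.6221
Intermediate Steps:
z = 101 (z = 69 + 32 = 101)
(z + 251)/(100 - 317) = (101 + 251)/(100 - 317) = 352/(-217) = 352*(-1/217) = -352/217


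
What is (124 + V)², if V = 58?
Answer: 33124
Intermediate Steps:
(124 + V)² = (124 + 58)² = 182² = 33124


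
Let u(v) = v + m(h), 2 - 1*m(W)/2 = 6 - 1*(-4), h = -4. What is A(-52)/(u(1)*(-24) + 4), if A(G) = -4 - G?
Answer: 12/91 ≈ 0.13187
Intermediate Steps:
m(W) = -16 (m(W) = 4 - 2*(6 - 1*(-4)) = 4 - 2*(6 + 4) = 4 - 2*10 = 4 - 20 = -16)
u(v) = -16 + v (u(v) = v - 16 = -16 + v)
A(-52)/(u(1)*(-24) + 4) = (-4 - 1*(-52))/((-16 + 1)*(-24) + 4) = (-4 + 52)/(-15*(-24) + 4) = 48/(360 + 4) = 48/364 = 48*(1/364) = 12/91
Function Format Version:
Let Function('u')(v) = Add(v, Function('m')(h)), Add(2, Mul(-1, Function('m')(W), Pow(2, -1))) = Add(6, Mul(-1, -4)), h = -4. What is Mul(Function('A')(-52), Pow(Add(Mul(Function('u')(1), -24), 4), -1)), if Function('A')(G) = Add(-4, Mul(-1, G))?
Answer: Rational(12, 91) ≈ 0.13187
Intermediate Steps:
Function('m')(W) = -16 (Function('m')(W) = Add(4, Mul(-2, Add(6, Mul(-1, -4)))) = Add(4, Mul(-2, Add(6, 4))) = Add(4, Mul(-2, 10)) = Add(4, -20) = -16)
Function('u')(v) = Add(-16, v) (Function('u')(v) = Add(v, -16) = Add(-16, v))
Mul(Function('A')(-52), Pow(Add(Mul(Function('u')(1), -24), 4), -1)) = Mul(Add(-4, Mul(-1, -52)), Pow(Add(Mul(Add(-16, 1), -24), 4), -1)) = Mul(Add(-4, 52), Pow(Add(Mul(-15, -24), 4), -1)) = Mul(48, Pow(Add(360, 4), -1)) = Mul(48, Pow(364, -1)) = Mul(48, Rational(1, 364)) = Rational(12, 91)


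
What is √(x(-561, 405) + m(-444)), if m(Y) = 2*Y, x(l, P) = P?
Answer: I*√483 ≈ 21.977*I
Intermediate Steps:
√(x(-561, 405) + m(-444)) = √(405 + 2*(-444)) = √(405 - 888) = √(-483) = I*√483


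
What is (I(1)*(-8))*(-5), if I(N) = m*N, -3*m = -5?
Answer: 200/3 ≈ 66.667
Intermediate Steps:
m = 5/3 (m = -⅓*(-5) = 5/3 ≈ 1.6667)
I(N) = 5*N/3
(I(1)*(-8))*(-5) = (((5/3)*1)*(-8))*(-5) = ((5/3)*(-8))*(-5) = -40/3*(-5) = 200/3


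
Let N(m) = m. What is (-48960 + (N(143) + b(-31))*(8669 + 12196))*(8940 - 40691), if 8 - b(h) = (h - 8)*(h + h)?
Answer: 1503407151165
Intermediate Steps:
b(h) = 8 - 2*h*(-8 + h) (b(h) = 8 - (h - 8)*(h + h) = 8 - (-8 + h)*2*h = 8 - 2*h*(-8 + h))
(-48960 + (N(143) + b(-31))*(8669 + 12196))*(8940 - 40691) = (-48960 + (143 + (8 - 2*(-31)² + 16*(-31)))*(8669 + 12196))*(8940 - 40691) = (-48960 + (143 + (8 - 2*961 - 496))*20865)*(-31751) = (-48960 + (143 + (8 - 1922 - 496))*20865)*(-31751) = (-48960 + (143 - 2410)*20865)*(-31751) = (-48960 - 2267*20865)*(-31751) = (-48960 - 47300955)*(-31751) = -47349915*(-31751) = 1503407151165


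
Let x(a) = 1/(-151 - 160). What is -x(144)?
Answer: 1/311 ≈ 0.0032154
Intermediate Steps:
x(a) = -1/311 (x(a) = 1/(-311) = -1/311)
-x(144) = -1*(-1/311) = 1/311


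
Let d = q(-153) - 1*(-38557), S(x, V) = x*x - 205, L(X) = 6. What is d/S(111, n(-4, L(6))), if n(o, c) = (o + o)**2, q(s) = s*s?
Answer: 30983/6058 ≈ 5.1144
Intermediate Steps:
q(s) = s**2
n(o, c) = 4*o**2 (n(o, c) = (2*o)**2 = 4*o**2)
S(x, V) = -205 + x**2 (S(x, V) = x**2 - 205 = -205 + x**2)
d = 61966 (d = (-153)**2 - 1*(-38557) = 23409 + 38557 = 61966)
d/S(111, n(-4, L(6))) = 61966/(-205 + 111**2) = 61966/(-205 + 12321) = 61966/12116 = 61966*(1/12116) = 30983/6058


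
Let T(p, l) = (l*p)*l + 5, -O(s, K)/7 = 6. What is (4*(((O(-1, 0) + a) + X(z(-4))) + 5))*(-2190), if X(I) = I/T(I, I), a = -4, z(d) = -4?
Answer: 21155400/59 ≈ 3.5857e+5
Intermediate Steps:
O(s, K) = -42 (O(s, K) = -7*6 = -42)
T(p, l) = 5 + p*l² (T(p, l) = p*l² + 5 = 5 + p*l²)
X(I) = I/(5 + I³) (X(I) = I/(5 + I*I²) = I/(5 + I³))
(4*(((O(-1, 0) + a) + X(z(-4))) + 5))*(-2190) = (4*(((-42 - 4) - 4/(5 + (-4)³)) + 5))*(-2190) = (4*((-46 - 4/(5 - 64)) + 5))*(-2190) = (4*((-46 - 4/(-59)) + 5))*(-2190) = (4*((-46 - 4*(-1/59)) + 5))*(-2190) = (4*((-46 + 4/59) + 5))*(-2190) = (4*(-2710/59 + 5))*(-2190) = (4*(-2415/59))*(-2190) = -9660/59*(-2190) = 21155400/59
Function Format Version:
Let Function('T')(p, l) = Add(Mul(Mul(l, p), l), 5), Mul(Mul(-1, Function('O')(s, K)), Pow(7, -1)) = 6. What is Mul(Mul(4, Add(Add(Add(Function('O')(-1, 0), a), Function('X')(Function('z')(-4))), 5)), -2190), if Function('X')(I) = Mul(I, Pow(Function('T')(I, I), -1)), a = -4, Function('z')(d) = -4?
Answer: Rational(21155400, 59) ≈ 3.5857e+5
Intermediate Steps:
Function('O')(s, K) = -42 (Function('O')(s, K) = Mul(-7, 6) = -42)
Function('T')(p, l) = Add(5, Mul(p, Pow(l, 2))) (Function('T')(p, l) = Add(Mul(p, Pow(l, 2)), 5) = Add(5, Mul(p, Pow(l, 2))))
Function('X')(I) = Mul(I, Pow(Add(5, Pow(I, 3)), -1)) (Function('X')(I) = Mul(I, Pow(Add(5, Mul(I, Pow(I, 2))), -1)) = Mul(I, Pow(Add(5, Pow(I, 3)), -1)))
Mul(Mul(4, Add(Add(Add(Function('O')(-1, 0), a), Function('X')(Function('z')(-4))), 5)), -2190) = Mul(Mul(4, Add(Add(Add(-42, -4), Mul(-4, Pow(Add(5, Pow(-4, 3)), -1))), 5)), -2190) = Mul(Mul(4, Add(Add(-46, Mul(-4, Pow(Add(5, -64), -1))), 5)), -2190) = Mul(Mul(4, Add(Add(-46, Mul(-4, Pow(-59, -1))), 5)), -2190) = Mul(Mul(4, Add(Add(-46, Mul(-4, Rational(-1, 59))), 5)), -2190) = Mul(Mul(4, Add(Add(-46, Rational(4, 59)), 5)), -2190) = Mul(Mul(4, Add(Rational(-2710, 59), 5)), -2190) = Mul(Mul(4, Rational(-2415, 59)), -2190) = Mul(Rational(-9660, 59), -2190) = Rational(21155400, 59)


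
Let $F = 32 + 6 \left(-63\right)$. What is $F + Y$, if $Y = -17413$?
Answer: $-17759$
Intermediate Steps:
$F = -346$ ($F = 32 - 378 = -346$)
$F + Y = -346 - 17413 = -17759$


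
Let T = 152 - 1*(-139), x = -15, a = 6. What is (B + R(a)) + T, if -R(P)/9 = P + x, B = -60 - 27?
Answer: 285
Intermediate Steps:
B = -87
T = 291 (T = 152 + 139 = 291)
R(P) = 135 - 9*P (R(P) = -9*(P - 15) = -9*(-15 + P) = 135 - 9*P)
(B + R(a)) + T = (-87 + (135 - 9*6)) + 291 = (-87 + (135 - 54)) + 291 = (-87 + 81) + 291 = -6 + 291 = 285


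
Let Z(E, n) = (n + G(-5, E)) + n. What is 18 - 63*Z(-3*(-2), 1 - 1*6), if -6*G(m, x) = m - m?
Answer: 648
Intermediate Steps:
G(m, x) = 0 (G(m, x) = -(m - m)/6 = -⅙*0 = 0)
Z(E, n) = 2*n (Z(E, n) = (n + 0) + n = n + n = 2*n)
18 - 63*Z(-3*(-2), 1 - 1*6) = 18 - 126*(1 - 1*6) = 18 - 126*(1 - 6) = 18 - 126*(-5) = 18 - 63*(-10) = 18 + 630 = 648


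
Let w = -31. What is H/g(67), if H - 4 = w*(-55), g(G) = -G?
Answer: -1709/67 ≈ -25.507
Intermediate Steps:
H = 1709 (H = 4 - 31*(-55) = 4 + 1705 = 1709)
H/g(67) = 1709/((-1*67)) = 1709/(-67) = 1709*(-1/67) = -1709/67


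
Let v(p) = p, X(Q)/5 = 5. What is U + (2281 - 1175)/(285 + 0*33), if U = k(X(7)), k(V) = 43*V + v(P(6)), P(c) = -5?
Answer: 306056/285 ≈ 1073.9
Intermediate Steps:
X(Q) = 25 (X(Q) = 5*5 = 25)
k(V) = -5 + 43*V (k(V) = 43*V - 5 = -5 + 43*V)
U = 1070 (U = -5 + 43*25 = -5 + 1075 = 1070)
U + (2281 - 1175)/(285 + 0*33) = 1070 + (2281 - 1175)/(285 + 0*33) = 1070 + 1106/(285 + 0) = 1070 + 1106/285 = 306056/285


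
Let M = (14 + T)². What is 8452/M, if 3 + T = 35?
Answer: 2113/529 ≈ 3.9943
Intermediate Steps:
T = 32 (T = -3 + 35 = 32)
M = 2116 (M = (14 + 32)² = 46² = 2116)
8452/M = 8452/2116 = 8452*(1/2116) = 2113/529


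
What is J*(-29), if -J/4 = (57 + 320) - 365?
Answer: 1392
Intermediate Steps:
J = -48 (J = -4*((57 + 320) - 365) = -4*(377 - 365) = -4*12 = -48)
J*(-29) = -48*(-29) = 1392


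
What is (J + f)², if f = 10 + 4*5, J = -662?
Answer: 399424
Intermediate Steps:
f = 30 (f = 10 + 20 = 30)
(J + f)² = (-662 + 30)² = (-632)² = 399424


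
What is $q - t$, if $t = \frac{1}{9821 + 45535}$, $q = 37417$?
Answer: $\frac{2071255451}{55356} \approx 37417.0$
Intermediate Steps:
$t = \frac{1}{55356} \approx 1.8065 \cdot 10^{-5}$
$q - t = 37417 - \frac{1}{55356} = \frac{2071255451}{55356}$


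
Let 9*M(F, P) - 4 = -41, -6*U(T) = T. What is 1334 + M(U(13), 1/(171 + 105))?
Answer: 11969/9 ≈ 1329.9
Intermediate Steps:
U(T) = -T/6
M(F, P) = -37/9 (M(F, P) = 4/9 + (⅑)*(-41) = 4/9 - 41/9 = -37/9)
1334 + M(U(13), 1/(171 + 105)) = 1334 - 37/9 = 11969/9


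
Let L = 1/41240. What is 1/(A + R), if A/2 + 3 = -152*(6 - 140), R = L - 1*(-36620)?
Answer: 41240/3189914001 ≈ 1.2928e-5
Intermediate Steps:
L = 1/41240 ≈ 2.4248e-5
R = 1510208801/41240 (R = 1/41240 - 1*(-36620) = 1/41240 + 36620 = 1510208801/41240 ≈ 36620.)
A = 40730 (A = -6 + 2*(-152*(6 - 140)) = -6 + 2*(-152*(-134)) = -6 + 2*20368 = -6 + 40736 = 40730)
1/(A + R) = 1/(40730 + 1510208801/41240) = 1/(3189914001/41240) = 41240/3189914001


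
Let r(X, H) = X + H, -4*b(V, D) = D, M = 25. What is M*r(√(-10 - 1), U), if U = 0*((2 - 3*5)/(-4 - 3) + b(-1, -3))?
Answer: 25*I*√11 ≈ 82.916*I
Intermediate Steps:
b(V, D) = -D/4
U = 0 (U = 0*((2 - 3*5)/(-4 - 3) - ¼*(-3)) = 0*((2 - 15)/(-7) + ¾) = 0*(-13*(-⅐) + ¾) = 0*(13/7 + ¾) = 0*(73/28) = 0)
r(X, H) = H + X
M*r(√(-10 - 1), U) = 25*(0 + √(-10 - 1)) = 25*(0 + √(-11)) = 25*(0 + I*√11) = 25*(I*√11) = 25*I*√11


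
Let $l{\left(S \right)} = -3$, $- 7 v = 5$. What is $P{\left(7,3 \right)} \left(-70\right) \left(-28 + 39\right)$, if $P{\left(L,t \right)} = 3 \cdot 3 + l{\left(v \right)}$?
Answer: $-4620$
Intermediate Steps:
$v = - \frac{5}{7}$ ($v = \left(- \frac{1}{7}\right) 5 = - \frac{5}{7} \approx -0.71429$)
$P{\left(L,t \right)} = 6$ ($P{\left(L,t \right)} = 3 \cdot 3 - 3 = 9 - 3 = 6$)
$P{\left(7,3 \right)} \left(-70\right) \left(-28 + 39\right) = 6 \left(-70\right) \left(-28 + 39\right) = \left(-420\right) 11 = -4620$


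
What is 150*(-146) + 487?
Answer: -21413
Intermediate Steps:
150*(-146) + 487 = -21900 + 487 = -21413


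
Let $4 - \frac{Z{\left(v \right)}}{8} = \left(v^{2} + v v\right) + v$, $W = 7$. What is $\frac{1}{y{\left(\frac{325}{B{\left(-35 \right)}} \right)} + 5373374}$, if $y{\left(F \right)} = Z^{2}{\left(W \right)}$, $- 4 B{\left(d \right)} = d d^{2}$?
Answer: $\frac{1}{6026238} \approx 1.6594 \cdot 10^{-7}$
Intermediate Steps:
$B{\left(d \right)} = - \frac{d^{3}}{4}$ ($B{\left(d \right)} = - \frac{d d^{2}}{4} = - \frac{d^{3}}{4}$)
$Z{\left(v \right)} = 32 - 16 v^{2} - 8 v$ ($Z{\left(v \right)} = 32 - 8 \left(\left(v^{2} + v v\right) + v\right) = 32 - 8 \left(\left(v^{2} + v^{2}\right) + v\right) = 32 - 8 \left(2 v^{2} + v\right) = 32 - 8 \left(v + 2 v^{2}\right) = 32 - \left(8 v + 16 v^{2}\right) = 32 - 16 v^{2} - 8 v$)
$y{\left(F \right)} = 652864$ ($y{\left(F \right)} = \left(32 - 16 \cdot 7^{2} - 56\right)^{2} = \left(32 - 784 - 56\right)^{2} = \left(-808\right)^{2} = 652864$)
$\frac{1}{y{\left(\frac{325}{B{\left(-35 \right)}} \right)} + 5373374} = \frac{1}{652864 + 5373374} = \frac{1}{6026238}$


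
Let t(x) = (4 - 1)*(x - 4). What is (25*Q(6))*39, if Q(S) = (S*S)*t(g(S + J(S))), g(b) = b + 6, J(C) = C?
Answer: 1474200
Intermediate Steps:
g(b) = 6 + b
t(x) = -12 + 3*x (t(x) = 3*(-4 + x) = -12 + 3*x)
Q(S) = S²*(6 + 6*S) (Q(S) = (S*S)*(-12 + 3*(6 + (S + S))) = S²*(-12 + 3*(6 + 2*S)) = S²*(-12 + (18 + 6*S)) = S²*(6 + 6*S))
(25*Q(6))*39 = (25*(6*6²*(1 + 6)))*39 = (25*(6*36*7))*39 = (25*1512)*39 = 37800*39 = 1474200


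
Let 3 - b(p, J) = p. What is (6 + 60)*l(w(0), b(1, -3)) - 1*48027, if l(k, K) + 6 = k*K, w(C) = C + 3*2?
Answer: -47631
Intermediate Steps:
w(C) = 6 + C (w(C) = C + 6 = 6 + C)
b(p, J) = 3 - p
l(k, K) = -6 + K*k (l(k, K) = -6 + k*K = -6 + K*k)
(6 + 60)*l(w(0), b(1, -3)) - 1*48027 = (6 + 60)*(-6 + (3 - 1*1)*(6 + 0)) - 1*48027 = 66*(-6 + (3 - 1)*6) - 48027 = 66*(-6 + 2*6) - 48027 = 66*(-6 + 12) - 48027 = 66*6 - 48027 = 396 - 48027 = -47631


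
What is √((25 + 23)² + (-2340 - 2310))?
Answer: I*√2346 ≈ 48.436*I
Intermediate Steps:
√((25 + 23)² + (-2340 - 2310)) = √(48² - 4650) = √(2304 - 4650) = √(-2346) = I*√2346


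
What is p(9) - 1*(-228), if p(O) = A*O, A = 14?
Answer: 354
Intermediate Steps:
p(O) = 14*O
p(9) - 1*(-228) = 14*9 - 1*(-228) = 126 + 228 = 354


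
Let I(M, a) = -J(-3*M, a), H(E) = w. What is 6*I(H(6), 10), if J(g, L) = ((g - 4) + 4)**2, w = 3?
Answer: -486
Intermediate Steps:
J(g, L) = g**2 (J(g, L) = ((-4 + g) + 4)**2 = g**2)
H(E) = 3
I(M, a) = -9*M**2 (I(M, a) = -(-3*M)**2 = -9*M**2)
6*I(H(6), 10) = 6*(-9*3**2) = 6*(-9*9) = 6*(-81) = -486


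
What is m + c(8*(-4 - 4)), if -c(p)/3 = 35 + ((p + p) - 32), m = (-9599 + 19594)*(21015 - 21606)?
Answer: -5906670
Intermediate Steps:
m = -5907045 (m = 9995*(-591) = -5907045)
c(p) = -9 - 6*p (c(p) = -3*(35 + ((p + p) - 32)) = -3*(35 + (2*p - 32)) = -3*(35 + (-32 + 2*p)) = -3*(3 + 2*p) = -9 - 6*p)
m + c(8*(-4 - 4)) = -5907045 + (-9 - 48*(-4 - 4)) = -5907045 + (-9 - 48*(-8)) = -5907045 + (-9 - 6*(-64)) = -5907045 + (-9 + 384) = -5907045 + 375 = -5906670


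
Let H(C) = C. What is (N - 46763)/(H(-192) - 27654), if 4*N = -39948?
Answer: 28375/13923 ≈ 2.0380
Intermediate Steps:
N = -9987 (N = (1/4)*(-39948) = -9987)
(N - 46763)/(H(-192) - 27654) = (-9987 - 46763)/(-192 - 27654) = -56750/(-27846) = -56750*(-1/27846) = 28375/13923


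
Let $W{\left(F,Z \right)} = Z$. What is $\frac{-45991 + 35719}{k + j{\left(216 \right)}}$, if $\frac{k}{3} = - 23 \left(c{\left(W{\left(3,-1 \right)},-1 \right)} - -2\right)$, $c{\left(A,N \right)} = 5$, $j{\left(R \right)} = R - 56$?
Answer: $\frac{10272}{323} \approx 31.802$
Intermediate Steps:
$j{\left(R \right)} = -56 + R$ ($j{\left(R \right)} = R - 56 = -56 + R$)
$k = -483$ ($k = 3 \left(- 23 \left(5 - -2\right)\right) = 3 \left(- 23 \left(5 + 2\right)\right) = 3 \left(\left(-23\right) 7\right) = 3 \left(-161\right) = -483$)
$\frac{-45991 + 35719}{k + j{\left(216 \right)}} = \frac{-45991 + 35719}{-483 + \left(-56 + 216\right)} = - \frac{10272}{-483 + 160} = - \frac{10272}{-323} = \left(-10272\right) \left(- \frac{1}{323}\right) = \frac{10272}{323}$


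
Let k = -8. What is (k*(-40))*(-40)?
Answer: -12800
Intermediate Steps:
(k*(-40))*(-40) = -8*(-40)*(-40) = 320*(-40) = -12800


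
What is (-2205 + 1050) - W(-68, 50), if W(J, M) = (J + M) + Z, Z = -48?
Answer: -1089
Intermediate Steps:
W(J, M) = -48 + J + M (W(J, M) = (J + M) - 48 = -48 + J + M)
(-2205 + 1050) - W(-68, 50) = (-2205 + 1050) - (-48 - 68 + 50) = -1155 - 1*(-66) = -1155 + 66 = -1089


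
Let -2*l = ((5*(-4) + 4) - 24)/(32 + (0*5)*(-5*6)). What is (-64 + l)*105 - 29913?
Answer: -292539/8 ≈ -36567.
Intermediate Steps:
l = 5/8 (l = -((5*(-4) + 4) - 24)/(2*(32 + (0*5)*(-5*6))) = -((-20 + 4) - 24)/(2*(32 + 0*(-30))) = -(-16 - 24)/(2*(32 + 0)) = -(-20)/32 = -1/2*(-5/4) = 5/8 ≈ 0.62500)
(-64 + l)*105 - 29913 = (-64 + 5/8)*105 - 29913 = -507/8*105 - 29913 = -53235/8 - 29913 = -292539/8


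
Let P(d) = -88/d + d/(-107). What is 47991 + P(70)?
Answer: 179719137/3745 ≈ 47989.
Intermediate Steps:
P(d) = -88/d - d/107 (P(d) = -88/d + d*(-1/107) = -88/d - d/107)
47991 + P(70) = 47991 + (-88/70 - 1/107*70) = 47991 + (-88*1/70 - 70/107) = 47991 + (-44/35 - 70/107) = 47991 - 7158/3745 = 179719137/3745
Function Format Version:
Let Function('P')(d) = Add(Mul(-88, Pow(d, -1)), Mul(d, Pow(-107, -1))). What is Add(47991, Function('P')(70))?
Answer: Rational(179719137, 3745) ≈ 47989.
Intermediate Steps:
Function('P')(d) = Add(Mul(-88, Pow(d, -1)), Mul(Rational(-1, 107), d)) (Function('P')(d) = Add(Mul(-88, Pow(d, -1)), Mul(d, Rational(-1, 107))) = Add(Mul(-88, Pow(d, -1)), Mul(Rational(-1, 107), d)))
Add(47991, Function('P')(70)) = Add(47991, Add(Mul(-88, Pow(70, -1)), Mul(Rational(-1, 107), 70))) = Add(47991, Add(Mul(-88, Rational(1, 70)), Rational(-70, 107))) = Add(47991, Add(Rational(-44, 35), Rational(-70, 107))) = Add(47991, Rational(-7158, 3745)) = Rational(179719137, 3745)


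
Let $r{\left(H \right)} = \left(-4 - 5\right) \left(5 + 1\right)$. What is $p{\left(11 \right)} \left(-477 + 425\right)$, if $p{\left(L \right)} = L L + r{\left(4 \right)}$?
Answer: $-3484$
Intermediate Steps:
$r{\left(H \right)} = -54$ ($r{\left(H \right)} = \left(-9\right) 6 = -54$)
$p{\left(L \right)} = -54 + L^{2}$ ($p{\left(L \right)} = L L - 54 = L^{2} - 54 = -54 + L^{2}$)
$p{\left(11 \right)} \left(-477 + 425\right) = \left(-54 + 11^{2}\right) \left(-477 + 425\right) = \left(-54 + 121\right) \left(-52\right) = 67 \left(-52\right) = -3484$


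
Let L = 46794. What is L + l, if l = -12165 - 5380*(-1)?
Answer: 40009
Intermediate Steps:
l = -6785 (l = -12165 + 5380 = -6785)
L + l = 46794 - 6785 = 40009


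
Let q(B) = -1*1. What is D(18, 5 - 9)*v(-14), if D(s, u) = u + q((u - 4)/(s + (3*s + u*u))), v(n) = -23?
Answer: 115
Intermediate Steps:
q(B) = -1
D(s, u) = -1 + u (D(s, u) = u - 1 = -1 + u)
D(18, 5 - 9)*v(-14) = (-1 + (5 - 9))*(-23) = (-1 - 4)*(-23) = -5*(-23) = 115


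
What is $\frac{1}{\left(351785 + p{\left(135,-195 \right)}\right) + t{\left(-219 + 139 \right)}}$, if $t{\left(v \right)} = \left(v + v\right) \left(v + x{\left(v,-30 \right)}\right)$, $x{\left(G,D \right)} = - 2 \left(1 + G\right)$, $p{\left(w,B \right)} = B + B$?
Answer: $\frac{1}{338915} \approx 2.9506 \cdot 10^{-6}$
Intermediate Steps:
$p{\left(w,B \right)} = 2 B$
$x{\left(G,D \right)} = -2 - 2 G$
$t{\left(v \right)} = 2 v \left(-2 - v\right)$ ($t{\left(v \right)} = \left(v + v\right) \left(v - \left(2 + 2 v\right)\right) = 2 v \left(-2 - v\right)$)
$\frac{1}{\left(351785 + p{\left(135,-195 \right)}\right) + t{\left(-219 + 139 \right)}} = \frac{1}{\left(351785 + 2 \left(-195\right)\right) + 2 \left(-219 + 139\right) \left(-2 - \left(-219 + 139\right)\right)} = \frac{1}{\left(351785 - 390\right) + 2 \left(-80\right) \left(-2 - -80\right)} = \frac{1}{351395 + 2 \left(-80\right) \left(-2 + 80\right)} = \frac{1}{351395 + 2 \left(-80\right) 78} = \frac{1}{351395 - 12480} = \frac{1}{338915}$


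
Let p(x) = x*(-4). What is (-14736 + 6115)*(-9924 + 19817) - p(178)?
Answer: -85286841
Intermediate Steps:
p(x) = -4*x
(-14736 + 6115)*(-9924 + 19817) - p(178) = (-14736 + 6115)*(-9924 + 19817) - (-4)*178 = -8621*9893 - 1*(-712) = -85287553 + 712 = -85286841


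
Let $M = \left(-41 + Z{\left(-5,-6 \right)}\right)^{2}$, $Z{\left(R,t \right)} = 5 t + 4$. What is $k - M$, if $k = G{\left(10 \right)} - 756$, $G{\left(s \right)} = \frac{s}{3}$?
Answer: $- \frac{15725}{3} \approx -5241.7$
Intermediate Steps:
$Z{\left(R,t \right)} = 4 + 5 t$
$G{\left(s \right)} = \frac{s}{3}$ ($G{\left(s \right)} = s \frac{1}{3} = \frac{s}{3}$)
$M = 4489$ ($M = \left(-41 + \left(4 + 5 \left(-6\right)\right)\right)^{2} = \left(-41 + \left(4 - 30\right)\right)^{2} = \left(-41 - 26\right)^{2} = \left(-67\right)^{2} = 4489$)
$k = - \frac{2258}{3}$ ($k = \frac{1}{3} \cdot 10 - 756 = \frac{10}{3} - 756 = - \frac{2258}{3} \approx -752.67$)
$k - M = - \frac{2258}{3} - 4489 = - \frac{15725}{3}$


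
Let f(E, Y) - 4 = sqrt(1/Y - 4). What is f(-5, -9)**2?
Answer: (12 + I*sqrt(37))**2/9 ≈ 11.889 + 16.221*I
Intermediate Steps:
f(E, Y) = 4 + sqrt(-4 + 1/Y) (f(E, Y) = 4 + sqrt(1/Y - 4) = 4 + sqrt(-4 + 1/Y))
f(-5, -9)**2 = (4 + sqrt(-4 + 1/(-9)))**2 = (4 + sqrt(-4 - 1/9))**2 = (4 + sqrt(-37/9))**2 = (4 + I*sqrt(37)/3)**2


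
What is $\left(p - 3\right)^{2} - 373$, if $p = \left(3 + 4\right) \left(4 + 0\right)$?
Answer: $252$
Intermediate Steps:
$p = 28$ ($p = 7 \cdot 4 = 28$)
$\left(p - 3\right)^{2} - 373 = \left(28 - 3\right)^{2} - 373 = 25^{2} - 373 = 625 - 373 = 252$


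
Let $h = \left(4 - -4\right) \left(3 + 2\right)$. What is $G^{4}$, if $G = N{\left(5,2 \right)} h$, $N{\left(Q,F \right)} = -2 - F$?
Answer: $655360000$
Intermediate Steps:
$h = 40$ ($h = \left(4 + 4\right) 5 = 8 \cdot 5 = 40$)
$G = -160$ ($G = \left(-2 - 2\right) 40 = \left(-4\right) 40 = -160$)
$G^{4} = \left(-160\right)^{4} = 655360000$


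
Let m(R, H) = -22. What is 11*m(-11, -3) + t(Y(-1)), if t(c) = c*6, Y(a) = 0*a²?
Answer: -242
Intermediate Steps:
Y(a) = 0
t(c) = 6*c
11*m(-11, -3) + t(Y(-1)) = 11*(-22) + 6*0 = -242 + 0 = -242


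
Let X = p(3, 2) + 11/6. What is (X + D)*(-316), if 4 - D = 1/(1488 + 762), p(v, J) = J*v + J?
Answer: -4917592/1125 ≈ -4371.2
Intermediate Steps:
p(v, J) = J + J*v
D = 8999/2250 (D = 4 - 1/(1488 + 762) = 4 - 1/2250 = 8999/2250 ≈ 3.9996)
X = 59/6 (X = 2*(1 + 3) + 11/6 = 2*4 + 11*(⅙) = 8 + 11/6 = 59/6 ≈ 9.8333)
(X + D)*(-316) = (59/6 + 8999/2250)*(-316) = (15562/1125)*(-316) = -4917592/1125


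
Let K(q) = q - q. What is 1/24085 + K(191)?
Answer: 1/24085 ≈ 4.1520e-5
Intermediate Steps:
K(q) = 0
1/24085 + K(191) = 1/24085 + 0 = 1/24085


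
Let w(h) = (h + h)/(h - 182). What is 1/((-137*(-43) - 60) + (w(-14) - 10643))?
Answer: -7/33683 ≈ -0.00020782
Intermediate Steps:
w(h) = 2*h/(-182 + h) (w(h) = (2*h)/(-182 + h) = 2*h/(-182 + h))
1/((-137*(-43) - 60) + (w(-14) - 10643)) = 1/((-137*(-43) - 60) + (2*(-14)/(-182 - 14) - 10643)) = 1/((5891 - 60) + (2*(-14)/(-196) - 10643)) = 1/(5831 + (2*(-14)*(-1/196) - 10643)) = 1/(5831 + (1/7 - 10643)) = 1/(5831 - 74500/7) = 1/(-33683/7) = -7/33683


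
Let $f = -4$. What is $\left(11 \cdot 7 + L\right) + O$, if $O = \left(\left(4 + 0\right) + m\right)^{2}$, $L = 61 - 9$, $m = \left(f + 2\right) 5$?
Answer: $165$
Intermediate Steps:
$m = -10$ ($m = \left(-4 + 2\right) 5 = \left(-2\right) 5 = -10$)
$L = 52$
$O = 36$ ($O = \left(\left(4 + 0\right) - 10\right)^{2} = \left(4 - 10\right)^{2} = \left(-6\right)^{2} = 36$)
$\left(11 \cdot 7 + L\right) + O = \left(11 \cdot 7 + 52\right) + 36 = \left(77 + 52\right) + 36 = 129 + 36 = 165$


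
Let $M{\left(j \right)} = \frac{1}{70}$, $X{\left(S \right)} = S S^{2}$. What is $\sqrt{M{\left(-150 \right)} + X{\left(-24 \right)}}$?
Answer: $\frac{i \sqrt{67737530}}{70} \approx 117.58 i$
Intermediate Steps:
$X{\left(S \right)} = S^{3}$
$M{\left(j \right)} = \frac{1}{70}$
$\sqrt{M{\left(-150 \right)} + X{\left(-24 \right)}} = \sqrt{\frac{1}{70} + \left(-24\right)^{3}} = \sqrt{\frac{1}{70} - 13824} = \sqrt{- \frac{967679}{70}} = \frac{i \sqrt{67737530}}{70}$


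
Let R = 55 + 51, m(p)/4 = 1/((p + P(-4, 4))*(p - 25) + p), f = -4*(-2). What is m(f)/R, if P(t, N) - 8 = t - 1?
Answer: -2/9487 ≈ -0.00021081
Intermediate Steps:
P(t, N) = 7 + t (P(t, N) = 8 + (t - 1) = 8 + (-1 + t) = 7 + t)
f = 8
m(p) = 4/(p + (-25 + p)*(3 + p)) (m(p) = 4/((p + (7 - 4))*(p - 25) + p) = 4/((p + 3)*(-25 + p) + p) = 4/((3 + p)*(-25 + p) + p) = 4/((-25 + p)*(3 + p) + p) = 4/(p + (-25 + p)*(3 + p)))
R = 106
m(f)/R = (4/(-75 + 8² - 21*8))/106 = (4/(-75 + 64 - 168))*(1/106) = (4/(-179))*(1/106) = (4*(-1/179))*(1/106) = -4/179*1/106 = -2/9487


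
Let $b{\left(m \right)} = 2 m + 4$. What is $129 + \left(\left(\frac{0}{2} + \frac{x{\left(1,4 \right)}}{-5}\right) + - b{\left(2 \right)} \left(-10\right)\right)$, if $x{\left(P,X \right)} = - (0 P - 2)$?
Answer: $\frac{1043}{5} \approx 208.6$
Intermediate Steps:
$x{\left(P,X \right)} = 2$ ($x{\left(P,X \right)} = - (0 - 2) = \left(-1\right) \left(-2\right) = 2$)
$b{\left(m \right)} = 4 + 2 m$
$129 + \left(\left(\frac{0}{2} + \frac{x{\left(1,4 \right)}}{-5}\right) + - b{\left(2 \right)} \left(-10\right)\right) = 129 + \left(\left(\frac{0}{2} + \frac{2}{-5}\right) + - (4 + 2 \cdot 2) \left(-10\right)\right) = 129 + \left(\left(0 \cdot \frac{1}{2} + 2 \left(- \frac{1}{5}\right)\right) + - (4 + 4) \left(-10\right)\right) = 129 + \left(\left(0 - \frac{2}{5}\right) + \left(-1\right) 8 \left(-10\right)\right) = 129 - - \frac{398}{5} = 129 + \left(- \frac{2}{5} + 80\right) = 129 + \frac{398}{5} = \frac{1043}{5}$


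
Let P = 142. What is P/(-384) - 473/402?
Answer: -6631/4288 ≈ -1.5464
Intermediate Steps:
P/(-384) - 473/402 = 142/(-384) - 473/402 = 142*(-1/384) - 473*1/402 = -71/192 - 473/402 = -6631/4288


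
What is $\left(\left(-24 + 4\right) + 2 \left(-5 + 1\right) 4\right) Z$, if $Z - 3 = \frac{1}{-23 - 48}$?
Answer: $- \frac{11024}{71} \approx -155.27$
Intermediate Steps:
$Z = \frac{212}{71}$ ($Z = 3 + \frac{1}{-23 - 48} = 3 + \frac{1}{-71} = 3 - \frac{1}{71} = \frac{212}{71} \approx 2.9859$)
$\left(\left(-24 + 4\right) + 2 \left(-5 + 1\right) 4\right) Z = \left(\left(-24 + 4\right) + 2 \left(-5 + 1\right) 4\right) \frac{212}{71} = \left(-20 + 2 \left(-4\right) 4\right) \frac{212}{71} = \left(-20 - 32\right) \frac{212}{71} = \left(-52\right) \frac{212}{71} = - \frac{11024}{71}$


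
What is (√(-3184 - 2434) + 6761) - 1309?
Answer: 5452 + 53*I*√2 ≈ 5452.0 + 74.953*I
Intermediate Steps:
(√(-3184 - 2434) + 6761) - 1309 = (√(-5618) + 6761) - 1309 = (53*I*√2 + 6761) - 1309 = (6761 + 53*I*√2) - 1309 = 5452 + 53*I*√2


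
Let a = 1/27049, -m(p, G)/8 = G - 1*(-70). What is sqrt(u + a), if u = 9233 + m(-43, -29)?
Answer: sqrt(6515329037954)/27049 ≈ 94.366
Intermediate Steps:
m(p, G) = -560 - 8*G (m(p, G) = -8*(G - 1*(-70)) = -8*(G + 70) = -8*(70 + G) = -560 - 8*G)
a = 1/27049 ≈ 3.6970e-5
u = 8905 (u = 9233 + (-560 - 8*(-29)) = 9233 + (-560 + 232) = 9233 - 328 = 8905)
sqrt(u + a) = sqrt(8905 + 1/27049) = sqrt(240871346/27049) = sqrt(6515329037954)/27049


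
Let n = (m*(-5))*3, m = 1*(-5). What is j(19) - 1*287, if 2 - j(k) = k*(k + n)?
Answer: -2071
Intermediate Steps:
m = -5
n = 75 (n = -5*(-5)*3 = 25*3 = 75)
j(k) = 2 - k*(75 + k) (j(k) = 2 - k*(k + 75) = 2 - k*(75 + k))
j(19) - 1*287 = (2 - 1*19**2 - 75*19) - 1*287 = (2 - 1*361 - 1425) - 287 = (2 - 361 - 1425) - 287 = -1784 - 287 = -2071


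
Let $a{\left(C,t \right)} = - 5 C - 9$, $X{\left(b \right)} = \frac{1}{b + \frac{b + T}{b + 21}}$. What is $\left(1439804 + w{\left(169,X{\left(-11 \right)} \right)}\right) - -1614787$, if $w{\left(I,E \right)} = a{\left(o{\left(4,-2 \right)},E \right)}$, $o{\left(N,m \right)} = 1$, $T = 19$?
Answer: $3054577$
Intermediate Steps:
$X{\left(b \right)} = \frac{1}{b + \frac{19 + b}{21 + b}}$ ($X{\left(b \right)} = \frac{1}{b + \frac{b + 19}{b + 21}} = \frac{1}{b + \frac{19 + b}{21 + b}}$)
$a{\left(C,t \right)} = -9 - 5 C$
$w{\left(I,E \right)} = -14$ ($w{\left(I,E \right)} = -9 - 5 = -14$)
$\left(1439804 + w{\left(169,X{\left(-11 \right)} \right)}\right) - -1614787 = \left(1439804 - 14\right) - -1614787 = 1439790 + 1614787 = 3054577$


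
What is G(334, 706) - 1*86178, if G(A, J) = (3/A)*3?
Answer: -28783443/334 ≈ -86178.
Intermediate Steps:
G(A, J) = 9/A
G(334, 706) - 1*86178 = 9/334 - 1*86178 = 9*(1/334) - 86178 = 9/334 - 86178 = -28783443/334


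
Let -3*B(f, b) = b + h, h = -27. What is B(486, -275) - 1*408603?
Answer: -1225507/3 ≈ -4.0850e+5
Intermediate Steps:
B(f, b) = 9 - b/3 (B(f, b) = -(b - 27)/3 = -(-27 + b)/3 = 9 - b/3)
B(486, -275) - 1*408603 = (9 - 1/3*(-275)) - 1*408603 = (9 + 275/3) - 408603 = 302/3 - 408603 = -1225507/3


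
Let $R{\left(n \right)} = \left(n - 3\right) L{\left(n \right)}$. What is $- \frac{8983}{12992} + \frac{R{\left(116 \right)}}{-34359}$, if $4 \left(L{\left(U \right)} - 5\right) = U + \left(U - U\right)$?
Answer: $- \frac{358562161}{446392128} \approx -0.80324$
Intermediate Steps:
$L{\left(U \right)} = 5 + \frac{U}{4}$ ($L{\left(U \right)} = 5 + \frac{U + \left(U - U\right)}{4} = 5 + \frac{U + 0}{4} = 5 + \frac{U}{4}$)
$R{\left(n \right)} = \left(-3 + n\right) \left(5 + \frac{n}{4}\right)$ ($R{\left(n \right)} = \left(n - 3\right) \left(5 + \frac{n}{4}\right) = \left(-3 + n\right) \left(5 + \frac{n}{4}\right)$)
$- \frac{8983}{12992} + \frac{R{\left(116 \right)}}{-34359} = - \frac{8983}{12992} + \frac{\frac{1}{4} \left(-3 + 116\right) \left(20 + 116\right)}{-34359} = \left(-8983\right) \frac{1}{12992} + \frac{1}{4} \cdot 113 \cdot 136 \left(- \frac{1}{34359}\right) = - \frac{8983}{12992} + 3842 \left(- \frac{1}{34359}\right) = - \frac{8983}{12992} - \frac{3842}{34359} = - \frac{358562161}{446392128}$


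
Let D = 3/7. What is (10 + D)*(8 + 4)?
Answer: 876/7 ≈ 125.14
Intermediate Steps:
D = 3/7 (D = 3*(⅐) = 3/7 ≈ 0.42857)
(10 + D)*(8 + 4) = (10 + 3/7)*(8 + 4) = (73/7)*12 = 876/7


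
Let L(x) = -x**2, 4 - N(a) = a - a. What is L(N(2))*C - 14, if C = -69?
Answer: 1090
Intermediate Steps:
N(a) = 4 (N(a) = 4 - (a - a) = 4 - 1*0 = 4 + 0 = 4)
L(N(2))*C - 14 = -1*4**2*(-69) - 14 = -1*16*(-69) - 14 = -16*(-69) - 14 = 1104 - 14 = 1090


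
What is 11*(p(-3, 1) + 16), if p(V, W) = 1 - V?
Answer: 220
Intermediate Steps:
11*(p(-3, 1) + 16) = 11*((1 - 1*(-3)) + 16) = 11*((1 + 3) + 16) = 11*(4 + 16) = 11*20 = 220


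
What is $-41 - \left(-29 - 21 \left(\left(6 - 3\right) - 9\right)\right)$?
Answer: $-138$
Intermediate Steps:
$-41 - \left(-29 - 21 \left(\left(6 - 3\right) - 9\right)\right) = -41 - \left(-29 - 21 \left(3 - 9\right)\right) = -41 - \left(-29 - -126\right) = -41 - \left(-29 + 126\right) = -41 - 97 = -138$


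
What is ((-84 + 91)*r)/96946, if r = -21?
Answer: -147/96946 ≈ -0.0015163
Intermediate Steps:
((-84 + 91)*r)/96946 = ((-84 + 91)*(-21))/96946 = (7*(-21))*(1/96946) = -147*1/96946 = -147/96946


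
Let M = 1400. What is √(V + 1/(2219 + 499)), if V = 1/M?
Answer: √4352726/63420 ≈ 0.032897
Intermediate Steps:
V = 1/1400 ≈ 0.00071429
√(V + 1/(2219 + 499)) = √(1/1400 + 1/(2219 + 499)) = √(1/1400 + 1/2718) = √(2059/1902600) = √4352726/63420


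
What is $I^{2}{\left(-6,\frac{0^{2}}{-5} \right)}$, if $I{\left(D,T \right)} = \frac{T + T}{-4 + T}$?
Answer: $0$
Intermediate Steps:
$I{\left(D,T \right)} = \frac{2 T}{-4 + T}$
$I^{2}{\left(-6,\frac{0^{2}}{-5} \right)} = \left(\frac{2 \frac{0^{2}}{-5}}{-4 + \frac{0^{2}}{-5}}\right)^{2} = \left(\frac{2 \cdot 0 \left(- \frac{1}{5}\right)}{-4 + 0 \left(- \frac{1}{5}\right)}\right)^{2} = \left(2 \cdot 0 \frac{1}{-4 + 0}\right)^{2} = \left(2 \cdot 0 \frac{1}{-4}\right)^{2} = \left(2 \cdot 0 \left(- \frac{1}{4}\right)\right)^{2} = 0^{2} = 0$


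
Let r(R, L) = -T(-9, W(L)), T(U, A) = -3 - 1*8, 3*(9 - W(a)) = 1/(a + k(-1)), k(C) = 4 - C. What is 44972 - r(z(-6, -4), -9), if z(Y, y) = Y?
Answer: 44961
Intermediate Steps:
W(a) = 9 - 1/(3*(5 + a)) (W(a) = 9 - 1/(3*(a + (4 - 1*(-1)))) = 9 - 1/(3*(a + (4 + 1))) = 9 - 1/(3*(a + 5)) = 9 - 1/(3*(5 + a)))
T(U, A) = -11 (T(U, A) = -3 - 8 = -11)
r(R, L) = 11 (r(R, L) = -1*(-11) = 11)
44972 - r(z(-6, -4), -9) = 44972 - 1*11 = 44972 - 11 = 44961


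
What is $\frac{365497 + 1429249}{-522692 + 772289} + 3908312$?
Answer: $\frac{975504745010}{249597} \approx 3.9083 \cdot 10^{6}$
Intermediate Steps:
$\frac{365497 + 1429249}{-522692 + 772289} + 3908312 = \frac{1794746}{249597} + 3908312 = \frac{975504745010}{249597}$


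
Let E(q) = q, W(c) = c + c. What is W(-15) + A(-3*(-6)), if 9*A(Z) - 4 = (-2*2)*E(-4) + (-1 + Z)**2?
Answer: 13/3 ≈ 4.3333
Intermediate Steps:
W(c) = 2*c
A(Z) = 20/9 + (-1 + Z)**2/9 (A(Z) = 4/9 + (-2*2*(-4) + (-1 + Z)**2)/9 = 4/9 + (-4*(-4) + (-1 + Z)**2)/9 = 4/9 + (16 + (-1 + Z)**2)/9 = 4/9 + (16/9 + (-1 + Z)**2/9) = 20/9 + (-1 + Z)**2/9)
W(-15) + A(-3*(-6)) = 2*(-15) + (20/9 + (-1 - 3*(-6))**2/9) = -30 + (20/9 + (-1 + 18)**2/9) = -30 + (20/9 + (1/9)*17**2) = -30 + (20/9 + (1/9)*289) = -30 + (20/9 + 289/9) = -30 + 103/3 = 13/3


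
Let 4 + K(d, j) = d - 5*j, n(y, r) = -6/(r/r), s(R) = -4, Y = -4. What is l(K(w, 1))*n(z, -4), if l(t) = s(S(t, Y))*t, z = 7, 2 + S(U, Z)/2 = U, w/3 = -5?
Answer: -576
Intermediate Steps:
w = -15 (w = 3*(-5) = -15)
S(U, Z) = -4 + 2*U
n(y, r) = -6 (n(y, r) = -6/1 = -6*1 = -6)
K(d, j) = -4 + d - 5*j (K(d, j) = -4 + (d - 5*j) = -4 + d - 5*j)
l(t) = -4*t
l(K(w, 1))*n(z, -4) = -4*(-4 - 15 - 5*1)*(-6) = -4*(-4 - 15 - 5)*(-6) = -4*(-24)*(-6) = 96*(-6) = -576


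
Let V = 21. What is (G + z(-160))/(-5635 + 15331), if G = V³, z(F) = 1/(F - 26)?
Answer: 1722545/1803456 ≈ 0.95514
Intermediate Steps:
z(F) = 1/(-26 + F)
G = 9261 (G = 21³ = 9261)
(G + z(-160))/(-5635 + 15331) = (9261 + 1/(-26 - 160))/(-5635 + 15331) = (9261 + 1/(-186))/9696 = (9261 - 1/186)*(1/9696) = (1722545/186)*(1/9696) = 1722545/1803456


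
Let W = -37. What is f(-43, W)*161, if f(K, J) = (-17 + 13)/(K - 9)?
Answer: 161/13 ≈ 12.385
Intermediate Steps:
f(K, J) = -4/(-9 + K)
f(-43, W)*161 = -4/(-9 - 43)*161 = -4/(-52)*161 = -4*(-1/52)*161 = (1/13)*161 = 161/13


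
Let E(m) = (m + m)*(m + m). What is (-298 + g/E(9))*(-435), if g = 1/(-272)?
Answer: 3808011025/29376 ≈ 1.2963e+5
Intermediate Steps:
g = -1/272 ≈ -0.0036765
E(m) = 4*m**2 (E(m) = (2*m)*(2*m) = 4*m**2)
(-298 + g/E(9))*(-435) = (-298 - 1/(272*(4*9**2)))*(-435) = (-298 - 1/(272*(4*81)))*(-435) = (-298 - 1/272/324)*(-435) = (-298 - 1/272*1/324)*(-435) = (-298 - 1/88128)*(-435) = -26262145/88128*(-435) = 3808011025/29376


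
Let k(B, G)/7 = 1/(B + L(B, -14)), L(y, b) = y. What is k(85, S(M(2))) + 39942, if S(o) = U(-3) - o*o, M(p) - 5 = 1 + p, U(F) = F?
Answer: 6790147/170 ≈ 39942.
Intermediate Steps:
M(p) = 6 + p (M(p) = 5 + (1 + p) = 6 + p)
S(o) = -3 - o**2 (S(o) = -3 - o*o = -3 - o**2)
k(B, G) = 7/(2*B) (k(B, G) = 7/(B + B) = 7/((2*B)) = 7*(1/(2*B)) = 7/(2*B))
k(85, S(M(2))) + 39942 = (7/2)/85 + 39942 = (7/2)*(1/85) + 39942 = 7/170 + 39942 = 6790147/170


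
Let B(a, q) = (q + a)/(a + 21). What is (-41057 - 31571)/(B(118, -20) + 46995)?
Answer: -10095292/6532403 ≈ -1.5454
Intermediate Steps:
B(a, q) = (a + q)/(21 + a)
(-41057 - 31571)/(B(118, -20) + 46995) = (-41057 - 31571)/((118 - 20)/(21 + 118) + 46995) = -72628/(98/139 + 46995) = -72628/6532403/139 = -72628*139/6532403 = -10095292/6532403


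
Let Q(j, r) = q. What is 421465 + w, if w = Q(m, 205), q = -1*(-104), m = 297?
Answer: 421569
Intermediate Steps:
q = 104
Q(j, r) = 104
w = 104
421465 + w = 421465 + 104 = 421569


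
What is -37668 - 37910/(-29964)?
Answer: -564323021/14982 ≈ -37667.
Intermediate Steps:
-37668 - 37910/(-29964) = -37668 - 37910*(-1)/29964 = -37668 - 1*(-18955/14982) = -37668 + 18955/14982 = -564323021/14982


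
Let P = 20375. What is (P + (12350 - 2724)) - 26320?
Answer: 3681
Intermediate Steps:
(P + (12350 - 2724)) - 26320 = (20375 + (12350 - 2724)) - 26320 = (20375 + 9626) - 26320 = 30001 - 26320 = 3681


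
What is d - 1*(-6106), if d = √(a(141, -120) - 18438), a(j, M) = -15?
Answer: 6106 + I*√18453 ≈ 6106.0 + 135.84*I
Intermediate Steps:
d = I*√18453 (d = √(-15 - 18438) = √(-18453) = I*√18453 ≈ 135.84*I)
d - 1*(-6106) = I*√18453 - 1*(-6106) = I*√18453 + 6106 = 6106 + I*√18453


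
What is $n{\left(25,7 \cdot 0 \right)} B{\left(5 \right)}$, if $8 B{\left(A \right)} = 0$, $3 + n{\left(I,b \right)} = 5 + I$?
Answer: $0$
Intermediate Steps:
$n{\left(I,b \right)} = 2 + I$ ($n{\left(I,b \right)} = -3 + \left(5 + I\right) = 2 + I$)
$B{\left(A \right)} = 0$ ($B{\left(A \right)} = \frac{1}{8} \cdot 0 = 0$)
$n{\left(25,7 \cdot 0 \right)} B{\left(5 \right)} = \left(2 + 25\right) 0 = 27 \cdot 0 = 0$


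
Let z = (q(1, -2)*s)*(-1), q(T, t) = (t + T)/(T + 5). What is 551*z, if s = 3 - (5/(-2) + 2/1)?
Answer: 3857/12 ≈ 321.42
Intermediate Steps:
q(T, t) = (T + t)/(5 + T)
s = 7/2 (s = 3 - (5*(-1/2) + 2*1) = 3 - (-5/2 + 2) = 3 - 1*(-1/2) = 3 + 1/2 = 7/2 ≈ 3.5000)
z = 7/12 (z = (((1 - 2)/(5 + 1))*(7/2))*(-1) = ((-1/6)*(7/2))*(-1) = (((1/6)*(-1))*(7/2))*(-1) = -1/6*7/2*(-1) = -7/12*(-1) = 7/12 ≈ 0.58333)
551*z = 551*(7/12) = 3857/12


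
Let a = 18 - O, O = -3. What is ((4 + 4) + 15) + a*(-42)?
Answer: -859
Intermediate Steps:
a = 21 (a = 18 - 1*(-3) = 18 + 3 = 21)
((4 + 4) + 15) + a*(-42) = ((4 + 4) + 15) + 21*(-42) = (8 + 15) - 882 = 23 - 882 = -859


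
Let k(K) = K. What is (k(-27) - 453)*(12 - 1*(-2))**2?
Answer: -94080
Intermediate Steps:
(k(-27) - 453)*(12 - 1*(-2))**2 = (-27 - 453)*(12 - 1*(-2))**2 = -480*(12 + 2)**2 = -480*14**2 = -480*196 = -94080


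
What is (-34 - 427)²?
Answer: 212521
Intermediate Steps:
(-34 - 427)² = (-461)² = 212521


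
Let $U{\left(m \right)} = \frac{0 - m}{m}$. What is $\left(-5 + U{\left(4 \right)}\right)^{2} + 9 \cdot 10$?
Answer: $126$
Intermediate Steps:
$U{\left(m \right)} = -1$ ($U{\left(m \right)} = \frac{\left(-1\right) m}{m} = -1$)
$\left(-5 + U{\left(4 \right)}\right)^{2} + 9 \cdot 10 = \left(-5 - 1\right)^{2} + 9 \cdot 10 = \left(-6\right)^{2} + 90 = 36 + 90 = 126$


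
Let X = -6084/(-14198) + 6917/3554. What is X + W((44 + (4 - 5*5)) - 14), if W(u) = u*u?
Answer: 2103532577/25229846 ≈ 83.375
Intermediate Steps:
W(u) = u**2
X = 59915051/25229846 (X = -6084*(-1/14198) + 6917*(1/3554) = 3042/7099 + 6917/3554 = 59915051/25229846 ≈ 2.3748)
X + W((44 + (4 - 5*5)) - 14) = 59915051/25229846 + ((44 + (4 - 5*5)) - 14)**2 = 59915051/25229846 + ((44 + (4 - 25)) - 14)**2 = 59915051/25229846 + ((44 - 21) - 14)**2 = 59915051/25229846 + (23 - 14)**2 = 59915051/25229846 + 9**2 = 59915051/25229846 + 81 = 2103532577/25229846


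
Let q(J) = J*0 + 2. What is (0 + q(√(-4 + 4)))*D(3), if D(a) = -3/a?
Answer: -2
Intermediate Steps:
q(J) = 2 (q(J) = 0 + 2 = 2)
(0 + q(√(-4 + 4)))*D(3) = (0 + 2)*(-3/3) = 2*(-3*⅓) = 2*(-1) = -2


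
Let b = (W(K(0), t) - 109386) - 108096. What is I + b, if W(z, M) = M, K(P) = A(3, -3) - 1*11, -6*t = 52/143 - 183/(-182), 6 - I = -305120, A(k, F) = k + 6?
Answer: 1052776987/12012 ≈ 87644.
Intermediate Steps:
A(k, F) = 6 + k
I = 305126 (I = 6 - 1*(-305120) = 6 + 305120 = 305126)
t = -2741/12012 (t = -(52/143 - 183/(-182))/6 = -(52*(1/143) - 183*(-1/182))/6 = -(4/11 + 183/182)/6 = -1/6*2741/2002 = -2741/12012 ≈ -0.22819)
K(P) = -2 (K(P) = (6 + 3) - 1*11 = 9 - 11 = -2)
b = -2612396525/12012 (b = (-2741/12012 - 109386) - 108096 = -1313947373/12012 - 108096 = -2612396525/12012 ≈ -2.1748e+5)
I + b = 305126 - 2612396525/12012 = 1052776987/12012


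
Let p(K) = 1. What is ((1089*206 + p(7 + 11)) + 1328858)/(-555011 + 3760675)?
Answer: 1553193/3205664 ≈ 0.48452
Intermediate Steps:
((1089*206 + p(7 + 11)) + 1328858)/(-555011 + 3760675) = ((1089*206 + 1) + 1328858)/(-555011 + 3760675) = ((224334 + 1) + 1328858)/3205664 = (224335 + 1328858)*(1/3205664) = 1553193*(1/3205664) = 1553193/3205664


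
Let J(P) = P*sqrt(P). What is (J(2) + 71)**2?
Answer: 5049 + 284*sqrt(2) ≈ 5450.6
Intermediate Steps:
J(P) = P**(3/2)
(J(2) + 71)**2 = (2**(3/2) + 71)**2 = (2*sqrt(2) + 71)**2 = (71 + 2*sqrt(2))**2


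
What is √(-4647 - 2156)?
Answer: I*√6803 ≈ 82.48*I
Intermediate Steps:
√(-4647 - 2156) = √(-6803) = I*√6803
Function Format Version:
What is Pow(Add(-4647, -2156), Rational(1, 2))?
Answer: Mul(I, Pow(6803, Rational(1, 2))) ≈ Mul(82.480, I)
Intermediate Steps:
Pow(Add(-4647, -2156), Rational(1, 2)) = Pow(-6803, Rational(1, 2)) = Mul(I, Pow(6803, Rational(1, 2)))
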